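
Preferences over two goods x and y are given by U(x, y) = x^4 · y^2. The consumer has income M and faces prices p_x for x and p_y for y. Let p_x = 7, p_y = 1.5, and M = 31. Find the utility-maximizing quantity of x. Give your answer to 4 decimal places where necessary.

x* = 2.9524

MU_x/MU_y = (4·y)/(2·x); tangency sets this equal to p_x/p_y.
So 4·p_y·y = 2·p_x·x; combined with the budget, a share 2/3 of income goes to x.
Demand: x*(p_x,p_y,M) = 2/3·M/p_x and y* = 1/3·M/p_y.
At p_x=7, p_y=1.5, M=31: x* = 2/3·31/7 = 2.9524.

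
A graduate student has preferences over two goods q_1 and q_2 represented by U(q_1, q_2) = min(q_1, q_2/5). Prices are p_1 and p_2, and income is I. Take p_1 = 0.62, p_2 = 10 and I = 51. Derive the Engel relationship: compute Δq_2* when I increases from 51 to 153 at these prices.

Δq_2* = 10.0751

Leontief preferences: the optimum is at the kink where q_1/1 = q_2/5, i.e. q_2 = 5·q_1.
Budget: p_1·q_1 + p_2·5·q_1 = I, so (p_1 + 5·p_2)·q_1 = I.
Demand: q_1*(p_1,p_2,I) = I/(p_1 + 5·p_2), q_2* = 5·I/(p_1 + 5·p_2).
Here 0.62 + 5·10 = 50.62, giving q_2* = 5.0375.
At I' = 153: q_2* = 15.1126. Change: 15.1126 − 5.0375 = 10.0751.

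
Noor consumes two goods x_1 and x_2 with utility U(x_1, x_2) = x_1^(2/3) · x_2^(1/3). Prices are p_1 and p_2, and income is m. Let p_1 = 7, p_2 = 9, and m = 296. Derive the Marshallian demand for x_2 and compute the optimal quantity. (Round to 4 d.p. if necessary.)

x_2* = 10.963

Tangency: MRS = 2·x_2/x_1 = p_1/p_2.
So 2/3·p_2·x_2 = 1/3·p_1·x_1; combined with the budget, a share 2/3 of income goes to x_1.
Demand: x_1*(p_1,p_2,m) = 2/3·m/p_1 and x_2* = 1/3·m/p_2.
At p_1=7, p_2=9, m=296: x_2* = 1/3·296/9 = 10.963.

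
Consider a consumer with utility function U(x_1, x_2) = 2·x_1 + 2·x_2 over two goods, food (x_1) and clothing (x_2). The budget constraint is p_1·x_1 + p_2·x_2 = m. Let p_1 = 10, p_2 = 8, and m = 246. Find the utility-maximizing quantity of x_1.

x_1* = 0

Perfect substitutes: compare marginal utility per dollar. 2/p_1 vs 2/p_2 → 0.2 vs 0.25.
x_2 gives more utility per dollar, so spend all income on x_2: x_2* = m/p_2, x_1* = 0.
Numerically: x_1* = 0, x_2* = 30.75.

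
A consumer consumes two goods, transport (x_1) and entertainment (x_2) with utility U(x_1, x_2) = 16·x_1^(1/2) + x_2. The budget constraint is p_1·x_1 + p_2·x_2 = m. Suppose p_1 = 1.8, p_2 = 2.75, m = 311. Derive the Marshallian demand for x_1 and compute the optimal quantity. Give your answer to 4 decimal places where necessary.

x_1* = 149.3827

Utility is quasi-linear in x_2; the FOC for x_1 is 8/√x_1 = p_1/p_2.
Thus x_1* = (8·p_2/p_1)² — independent of m — with the rest of income spent on x_2.
Plugging in: x_1* = (8·2.75/1.8)² = 149.3827.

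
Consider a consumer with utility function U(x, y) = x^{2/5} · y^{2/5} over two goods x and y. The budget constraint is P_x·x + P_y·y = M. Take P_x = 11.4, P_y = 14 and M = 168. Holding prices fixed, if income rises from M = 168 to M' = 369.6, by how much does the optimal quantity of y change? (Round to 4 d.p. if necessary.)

Tangency: MRS = y/x = P_x/P_y.
Rearranging, P_y·y = P_x·x. Substituting into the budget gives P_x·x·(1 + 1) = M.
Demand: x*(P_x,P_y,M) = 0.5·M/P_x and y* = 0.5·M/P_y.
At P_x=11.4, P_y=14, M=168: y* = 0.5·168/14 = 6.
At M' = 369.6: y* = 13.2. Change: 13.2 − 6 = 7.2.

Δy* = 7.2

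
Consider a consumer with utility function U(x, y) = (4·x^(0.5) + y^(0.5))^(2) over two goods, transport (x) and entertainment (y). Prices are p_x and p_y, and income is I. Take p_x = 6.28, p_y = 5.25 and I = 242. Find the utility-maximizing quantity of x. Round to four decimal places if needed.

x* = 35.8545

Substitute y = (y/x)·x into the budget: x* = I/(p_x + p_y·(y/x)).
Numerically y/x = 0.089429, so x* = 242/(6.28 + 5.25·0.089429) = 35.8545.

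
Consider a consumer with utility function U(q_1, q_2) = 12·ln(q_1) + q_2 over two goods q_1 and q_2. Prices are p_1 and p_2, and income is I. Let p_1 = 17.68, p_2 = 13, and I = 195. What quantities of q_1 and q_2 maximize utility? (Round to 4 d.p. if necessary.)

q_1* = 8.8235, q_2* = 3

MU_q_1 = 12/q_1, MU_q_2 = 1. Tangency: 12/q_1 = p_1/p_2.
So q_1*(p_1,p_2) = 12·p_2/p_1, independent of income; and q_2* = (I − 12·p_2)/p_2.
At the given prices: q_1* = 12·13/17.68 = 8.8235, and q_2* = 3.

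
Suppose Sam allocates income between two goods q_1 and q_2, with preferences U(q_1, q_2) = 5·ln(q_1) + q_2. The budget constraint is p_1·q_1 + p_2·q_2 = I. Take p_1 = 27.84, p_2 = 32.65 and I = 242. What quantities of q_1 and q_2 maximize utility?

So q_1*(p_1,p_2) = 5·p_2/p_1, independent of income; and q_2* = (I − 5·p_2)/p_2.
At the given prices: q_1* = 5·32.65/27.84 = 5.8639, and q_2* = 2.4119.

q_1* = 5.8639, q_2* = 2.4119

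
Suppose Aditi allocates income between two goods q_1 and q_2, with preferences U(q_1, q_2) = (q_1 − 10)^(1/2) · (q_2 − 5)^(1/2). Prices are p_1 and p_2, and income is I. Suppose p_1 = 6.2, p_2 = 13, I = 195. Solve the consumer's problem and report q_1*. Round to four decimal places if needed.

q_1* = 15.4839

This is Cobb-Douglas in (q_1−10, q_2−5): tangency gives 0.5·p_2·(q_2−5) = 0.5·p_1·(q_1−10).
After buying the subsistence bundle (10, 5), a share 0.5 of the remaining income goes to q_1: q_1* = 10 + 0.5·(I − 10p_1 − 5p_2)/p_1.
Discretionary income = 195 − 10·6.2 − 5·13 = 68; q_1* = 10 + 0.5·68/6.2 = 15.4839.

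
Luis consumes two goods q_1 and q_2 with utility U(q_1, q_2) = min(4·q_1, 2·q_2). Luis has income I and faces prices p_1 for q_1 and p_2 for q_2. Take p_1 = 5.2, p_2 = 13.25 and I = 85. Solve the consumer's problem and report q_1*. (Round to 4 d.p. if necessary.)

Leontief preferences: the optimum is at the kink where q_1/2 = q_2/4, i.e. q_2 = 2·q_1.
Budget: p_1·q_1 + p_2·2·q_1 = I, so (2·p_1 + 4·p_2)·q_1 = 2·I.
Demand: q_1*(p_1,p_2,I) = 2·I/(2·p_1 + 4·p_2), q_2* = 4·I/(2·p_1 + 4·p_2).
Here 2·5.2 + 4·13.25 = 63.4, giving q_1* = 2.6814.

q_1* = 2.6814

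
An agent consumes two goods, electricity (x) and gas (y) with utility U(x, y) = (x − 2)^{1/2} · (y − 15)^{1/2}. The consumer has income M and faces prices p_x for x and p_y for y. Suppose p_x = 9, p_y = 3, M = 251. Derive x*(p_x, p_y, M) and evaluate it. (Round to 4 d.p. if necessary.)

x* = 12.4444

Let x' = x−2, y' = y−15. MRS = y'/x' = p_x/p_y.
Substituting into the budget: x* = 2 + 0.5·(M − 2·p_x − 15·p_y)/p_x, and y* = 15 + 0.5·(…)/p_y.
Discretionary income = 251 − 2·9 − 15·3 = 188; x* = 2 + 0.5·188/9 = 12.4444.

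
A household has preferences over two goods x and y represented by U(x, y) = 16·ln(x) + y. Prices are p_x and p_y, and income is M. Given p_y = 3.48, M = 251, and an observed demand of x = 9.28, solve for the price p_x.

Set MRS = p_x/p_y: (16/x)/1 = p_x/p_y.
So x*(p_x,p_y) = 16·p_y/p_x, independent of income; and y* = (M − 16·p_y)/p_y.
Set x* = 9.28 in the demand function and solve for p_x: p_x = 6.

p_x = 6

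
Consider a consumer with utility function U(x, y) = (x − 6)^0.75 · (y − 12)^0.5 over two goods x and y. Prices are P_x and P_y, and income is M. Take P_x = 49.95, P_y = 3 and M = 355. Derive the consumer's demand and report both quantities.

MRS = (3/2)·(y−12)/(x−6). Tangency with P_x/P_y gives y−12 = (2/3)·(P_x/P_y)·(x−6).
After buying the subsistence bundle (6, 12), a share 0.6 of the remaining income goes to x: x* = 6 + 0.6·(M − 6P_x − 12P_y)/P_x.
Discretionary income = 355 − 6·49.95 − 12·3 = 19.3; x* = 6 + 0.6·19.3/49.95 = 6.2318; y* = 12 + 0.4·19.3/3 = 14.5733.

x* = 6.2318, y* = 14.5733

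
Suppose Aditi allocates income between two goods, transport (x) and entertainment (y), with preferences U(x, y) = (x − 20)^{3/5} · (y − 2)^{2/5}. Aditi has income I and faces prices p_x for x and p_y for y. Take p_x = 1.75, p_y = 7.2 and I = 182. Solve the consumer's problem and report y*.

This is Cobb-Douglas in (x−20, y−2): tangency gives 0.6·p_y·(y−2) = 0.4·p_x·(x−20).
Substituting into the budget: x* = 20 + 0.6·(I − 20·p_x − 2·p_y)/p_x, and y* = 2 + 0.4·(…)/p_y.
Discretionary income = 182 − 20·1.75 − 2·7.2 = 132.6; y* = 2 + 0.4·132.6/7.2 = 9.3667.

y* = 9.3667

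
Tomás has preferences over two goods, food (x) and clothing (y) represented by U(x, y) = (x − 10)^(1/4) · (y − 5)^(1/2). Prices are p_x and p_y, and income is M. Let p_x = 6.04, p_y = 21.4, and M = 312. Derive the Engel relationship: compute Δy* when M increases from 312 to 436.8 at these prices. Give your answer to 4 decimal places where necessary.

MRS = (1/2)·(y−5)/(x−10). Tangency with p_x/p_y gives y−5 = 2·(p_x/p_y)·(x−10).
Substituting into the budget: x* = 10 + 1/3·(M − 10·p_x − 5·p_y)/p_x, and y* = 5 + 2/3·(…)/p_y.
Discretionary income = 312 − 10·6.04 − 5·21.4 = 144.6; y* = 5 + 2/3·144.6/21.4 = 9.5047.
At M' = 436.8: y* = 13.3925. Change: 13.3925 − 9.5047 = 3.8879.

Δy* = 3.8879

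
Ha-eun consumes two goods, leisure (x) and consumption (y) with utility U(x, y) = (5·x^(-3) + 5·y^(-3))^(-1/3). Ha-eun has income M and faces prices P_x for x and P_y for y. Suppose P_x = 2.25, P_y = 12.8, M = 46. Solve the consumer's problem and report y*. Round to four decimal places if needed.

From the CES first-order condition, (y/x)^(4) = P_x/P_y.
Solve for the ratio: y/x = [P_x/P_y]^(0.25).
Substitute y = (y/x)·x into the budget: x* = M/(P_x + P_y·(y/x)).
Numerically y/x = 0.647505, so x* = 46/(2.25 + 12.8·0.647505) = 4.3651 and y* = 0.647505·4.3651 = 2.8264.

y* = 2.8264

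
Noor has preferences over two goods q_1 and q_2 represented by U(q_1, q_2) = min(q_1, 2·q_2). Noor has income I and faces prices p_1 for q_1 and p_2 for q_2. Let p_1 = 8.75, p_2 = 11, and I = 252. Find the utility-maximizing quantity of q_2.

Leontief preferences: the optimum is at the kink where q_1/2 = q_2/1, i.e. q_2 = (1/2)·q_1.
Budget: p_1·q_1 + p_2·(1/2)·q_1 = I, so (2·p_1 + p_2)·q_1 = 2·I.
Demand: q_1*(p_1,p_2,I) = 2·I/(2·p_1 + p_2), q_2* = I/(2·p_1 + p_2).
Here 2·8.75 + 11 = 28.5, giving q_2* = 8.8421.

q_2* = 8.8421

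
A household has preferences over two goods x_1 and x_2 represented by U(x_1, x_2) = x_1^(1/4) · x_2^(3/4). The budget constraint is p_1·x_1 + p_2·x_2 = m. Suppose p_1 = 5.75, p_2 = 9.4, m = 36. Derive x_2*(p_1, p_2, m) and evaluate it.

The MRS is (1/3)·x_2/x_1. Set MRS = p_1/p_2.
So 0.25·p_2·x_2 = 0.75·p_1·x_1; combined with the budget, a share 0.25 of income goes to x_1.
Demand: x_1*(p_1,p_2,m) = 0.25·m/p_1 and x_2* = 0.75·m/p_2.
At p_1=5.75, p_2=9.4, m=36: x_2* = 0.75·36/9.4 = 2.8723.

x_2* = 2.8723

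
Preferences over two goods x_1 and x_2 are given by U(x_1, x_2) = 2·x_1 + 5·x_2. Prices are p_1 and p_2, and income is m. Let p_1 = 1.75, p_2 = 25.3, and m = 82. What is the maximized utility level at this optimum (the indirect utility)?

V = 93.7143

x_1 gives more utility per dollar, so spend all income on x_1: x_1* = m/p_1, x_2* = 0.
Numerically: x_1* = 46.8571, x_2* = 0.
Utility at the optimum: U(46.8571, 0) = 93.7143.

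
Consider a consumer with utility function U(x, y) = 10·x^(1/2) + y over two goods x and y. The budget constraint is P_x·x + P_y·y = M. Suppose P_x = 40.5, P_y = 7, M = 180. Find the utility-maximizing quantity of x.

Set MRS = P_x/P_y: 5·x^(−1/2) = P_x/P_y.
Thus x* = (5·P_y/P_x)² — independent of M — with the rest of income spent on y.
Plugging in: x* = (5·7/40.5)² = 0.7468.

x* = 0.7468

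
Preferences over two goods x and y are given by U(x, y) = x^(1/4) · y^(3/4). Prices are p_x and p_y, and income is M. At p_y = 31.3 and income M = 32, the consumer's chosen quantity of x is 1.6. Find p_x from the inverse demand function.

MU_x/MU_y = (0.25·y)/(0.75·x); tangency sets this equal to p_x/p_y.
Rearranging, p_y·y = 3·p_x·x. Substituting into the budget gives p_x·x·(1 + 3) = M.
Demand: x*(p_x,p_y,M) = 0.25·M/p_x and y* = 0.75·M/p_y.
Set x* = 1.6 in the demand function and solve for p_x: p_x = 5.

p_x = 5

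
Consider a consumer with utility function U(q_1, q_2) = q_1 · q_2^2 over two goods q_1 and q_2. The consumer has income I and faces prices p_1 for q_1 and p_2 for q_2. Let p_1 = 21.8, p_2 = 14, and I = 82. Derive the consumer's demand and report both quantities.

MU_q_1/MU_q_2 = (q_2)/(2·q_1); tangency sets this equal to p_1/p_2.
So p_2·q_2 = 2·p_1·q_1; combined with the budget, a share 1/3 of income goes to q_1.
Demand: q_1*(p_1,p_2,I) = 1/3·I/p_1 and q_2* = 2/3·I/p_2.
At p_1=21.8, p_2=14, I=82: q_1* = 1/3·82/21.8 = 1.2538, q_2* = 3.9048.

q_1* = 1.2538, q_2* = 3.9048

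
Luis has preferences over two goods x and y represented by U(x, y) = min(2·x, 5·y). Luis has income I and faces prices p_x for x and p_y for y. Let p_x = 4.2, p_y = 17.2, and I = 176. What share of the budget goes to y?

With perfect complements, no substitution: consume in ratio x:y = 5:2.
Budget: p_x·x + p_y·(2/5)·x = I, so (5·p_x + 2·p_y)·x = 5·I.
Demand: x*(p_x,p_y,I) = 5·I/(5·p_x + 2·p_y), y* = 2·I/(5·p_x + 2·p_y).
Here 5·4.2 + 2·17.2 = 55.4, giving x* = 15.8845 and y* = 6.3538.
Expenditure on y: 17.2·6.3538 = 109.2852; share = 0.6209.

share on y = 0.6209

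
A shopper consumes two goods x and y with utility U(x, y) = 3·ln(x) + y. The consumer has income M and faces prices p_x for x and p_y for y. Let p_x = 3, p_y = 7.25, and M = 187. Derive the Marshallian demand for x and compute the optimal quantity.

MU_x = 3/x, MU_y = 1. Tangency: 3/x = p_x/p_y.
So x*(p_x,p_y) = 3·p_y/p_x, independent of income; and y* = (M − 3·p_y)/p_y.
At the given prices: x* = 3·7.25/3 = 7.25.

x* = 7.25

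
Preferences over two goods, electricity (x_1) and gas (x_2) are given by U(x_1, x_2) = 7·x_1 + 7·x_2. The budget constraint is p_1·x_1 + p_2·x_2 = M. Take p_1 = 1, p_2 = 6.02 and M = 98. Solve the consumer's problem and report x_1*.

x_1* = 98

x_1 gives more utility per dollar, so spend all income on x_1: x_1* = M/p_1, x_2* = 0.
Numerically: x_1* = 98, x_2* = 0.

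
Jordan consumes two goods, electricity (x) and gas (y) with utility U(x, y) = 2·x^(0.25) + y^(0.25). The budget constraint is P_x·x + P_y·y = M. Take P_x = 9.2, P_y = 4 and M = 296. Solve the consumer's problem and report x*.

From the CES first-order condition, 2·(y/x)^(0.75) = P_x/P_y.
Solve for the ratio: y/x = [(1/2)·P_x/P_y]^(4/3).
Substitute y = (y/x)·x into the budget: x* = M/(P_x + P_y·(y/x)).
Numerically y/x = 1.204843, so x* = 296/(9.2 + 4·1.204843) = 21.1136.

x* = 21.1136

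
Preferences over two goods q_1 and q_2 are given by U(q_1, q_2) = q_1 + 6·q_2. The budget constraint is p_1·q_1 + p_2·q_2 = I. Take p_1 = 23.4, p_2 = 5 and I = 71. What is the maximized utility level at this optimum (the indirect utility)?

Perfect substitutes: compare marginal utility per dollar. 1/p_1 vs 6/p_2 → 0.0427 vs 1.2.
q_2 gives more utility per dollar, so spend all income on q_2: q_2* = I/p_2, q_1* = 0.
Numerically: q_1* = 0, q_2* = 14.2.
Utility at the optimum: U(0, 14.2) = 85.2.

V = 85.2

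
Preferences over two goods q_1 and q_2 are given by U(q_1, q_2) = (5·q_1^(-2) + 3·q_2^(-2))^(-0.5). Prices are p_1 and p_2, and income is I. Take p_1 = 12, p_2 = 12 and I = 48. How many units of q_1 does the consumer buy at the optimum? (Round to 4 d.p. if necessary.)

q_1* = 2.1699

MU_q_1 ∝ 5·q_1^(-3), MU_q_2 ∝ 3·q_2^(-3), so MRS = (5/3)·(q_2/q_1)^(3) = p_1/p_2.
Hence q_2/q_1 = ((3/5)·p_1/p_2)^(1/(3)), i.e. raised to the 1/3 power.
With the ratio pinned down, the budget gives q_1* = I/(p_1 + p_2·(q_2/q_1)) and q_2* = (q_2/q_1)·q_1*.
Numerically q_2/q_1 = 0.843433, so q_1* = 48/(12 + 12·0.843433) = 2.1699.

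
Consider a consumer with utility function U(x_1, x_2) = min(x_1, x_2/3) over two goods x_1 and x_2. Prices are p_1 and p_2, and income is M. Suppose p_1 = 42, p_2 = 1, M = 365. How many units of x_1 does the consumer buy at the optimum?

x_1* = 8.1111

Demand: x_1*(p_1,p_2,M) = M/(p_1 + 3·p_2), x_2* = 3·M/(p_1 + 3·p_2).
Here 42 + 3·1 = 45, giving x_1* = 8.1111.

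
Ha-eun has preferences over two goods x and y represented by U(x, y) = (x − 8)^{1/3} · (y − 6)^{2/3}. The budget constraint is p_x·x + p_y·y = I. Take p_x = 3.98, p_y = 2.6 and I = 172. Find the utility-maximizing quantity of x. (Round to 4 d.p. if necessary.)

x* = 18.4322

This is Cobb-Douglas in (x−8, y−6): tangency gives 1/3·p_y·(y−6) = 2/3·p_x·(x−8).
After buying the subsistence bundle (8, 6), a share 1/3 of the remaining income goes to x: x* = 8 + 1/3·(I − 8p_x − 6p_y)/p_x.
Discretionary income = 172 − 8·3.98 − 6·2.6 = 124.56; x* = 8 + 1/3·124.56/3.98 = 18.4322.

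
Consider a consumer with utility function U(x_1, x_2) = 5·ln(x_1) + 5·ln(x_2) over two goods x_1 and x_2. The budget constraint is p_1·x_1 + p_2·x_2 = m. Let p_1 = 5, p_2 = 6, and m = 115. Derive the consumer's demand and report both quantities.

Tangency: MRS = x_2/x_1 = p_1/p_2.
So 5·p_2·x_2 = 5·p_1·x_1; combined with the budget, a share 0.5 of income goes to x_1.
Demand: x_1*(p_1,p_2,m) = 0.5·m/p_1 and x_2* = 0.5·m/p_2.
At p_1=5, p_2=6, m=115: x_1* = 0.5·115/5 = 11.5, x_2* = 9.5833.

x_1* = 11.5, x_2* = 9.5833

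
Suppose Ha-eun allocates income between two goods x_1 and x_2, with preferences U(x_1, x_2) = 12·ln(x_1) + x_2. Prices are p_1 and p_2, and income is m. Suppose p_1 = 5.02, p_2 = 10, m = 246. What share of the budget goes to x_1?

share on x_1 = 0.4878

MU_x_1 = 12/x_1, MU_x_2 = 1. Tangency: 12/x_1 = p_1/p_2.
So x_1*(p_1,p_2) = 12·p_2/p_1, independent of income; and x_2* = (m − 12·p_2)/p_2.
At the given prices: x_1* = 12·10/5.02 = 23.9044, and x_2* = 12.6.
Expenditure on x_1: 5.02·23.9044 = 120; share = 0.4878.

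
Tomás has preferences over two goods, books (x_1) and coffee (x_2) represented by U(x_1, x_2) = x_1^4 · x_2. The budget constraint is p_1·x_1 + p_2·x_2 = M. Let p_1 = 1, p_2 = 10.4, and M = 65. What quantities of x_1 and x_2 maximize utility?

MU_x_1/MU_x_2 = (4·x_2)/(x_1); tangency sets this equal to p_1/p_2.
So 4·p_2·x_2 = p_1·x_1; combined with the budget, a share 0.8 of income goes to x_1.
Demand: x_1*(p_1,p_2,M) = 0.8·M/p_1 and x_2* = 0.2·M/p_2.
At p_1=1, p_2=10.4, M=65: x_1* = 0.8·65/1 = 52, x_2* = 1.25.

x_1* = 52, x_2* = 1.25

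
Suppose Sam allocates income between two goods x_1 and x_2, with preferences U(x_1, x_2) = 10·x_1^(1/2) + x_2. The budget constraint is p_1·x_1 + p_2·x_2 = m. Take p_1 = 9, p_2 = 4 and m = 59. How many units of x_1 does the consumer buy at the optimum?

x_1* = 4.9383

Utility is quasi-linear in x_2; the FOC for x_1 is 5/√x_1 = p_1/p_2.
Solve: √x_1 = 5·p_2/p_1, so x_1*(p_1,p_2) = (5·p_2/p_1)², and x_2* = (m − p_1·x_1*)/p_2.
Plugging in: x_1* = (5·4/9)² = 4.9383.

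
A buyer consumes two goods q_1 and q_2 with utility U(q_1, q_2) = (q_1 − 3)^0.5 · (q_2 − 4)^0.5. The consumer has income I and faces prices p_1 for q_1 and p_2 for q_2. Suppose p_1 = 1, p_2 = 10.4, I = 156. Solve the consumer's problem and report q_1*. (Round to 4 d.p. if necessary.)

This is Cobb-Douglas in (q_1−3, q_2−4): tangency gives 0.5·p_2·(q_2−4) = 0.5·p_1·(q_1−3).
After buying the subsistence bundle (3, 4), a share 0.5 of the remaining income goes to q_1: q_1* = 3 + 0.5·(I − 3p_1 − 4p_2)/p_1.
Discretionary income = 156 − 3·1 − 4·10.4 = 111.4; q_1* = 3 + 0.5·111.4/1 = 58.7.

q_1* = 58.7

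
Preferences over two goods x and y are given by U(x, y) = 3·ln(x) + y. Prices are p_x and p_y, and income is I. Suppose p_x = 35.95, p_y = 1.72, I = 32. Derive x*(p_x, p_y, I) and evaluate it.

x* = 0.1435

So x*(p_x,p_y) = 3·p_y/p_x, independent of income; and y* = (I − 3·p_y)/p_y.
At the given prices: x* = 3·1.72/35.95 = 0.1435.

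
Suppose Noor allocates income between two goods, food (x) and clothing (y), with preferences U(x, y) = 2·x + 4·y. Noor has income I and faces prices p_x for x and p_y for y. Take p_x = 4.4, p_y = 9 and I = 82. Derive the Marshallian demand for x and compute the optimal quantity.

x* = 18.6364

Linear utility — the consumer picks whichever good has higher MU/price: 2/4.4 = 0.4545 vs 4/9 = 0.4444.
x gives more utility per dollar, so spend all income on x: x* = I/p_x, y* = 0.
Numerically: x* = 18.6364, y* = 0.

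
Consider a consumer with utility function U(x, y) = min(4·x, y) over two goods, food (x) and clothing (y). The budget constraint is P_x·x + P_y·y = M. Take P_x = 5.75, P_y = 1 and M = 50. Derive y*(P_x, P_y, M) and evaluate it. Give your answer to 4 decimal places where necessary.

y* = 20.5128

With perfect complements, no substitution: consume in ratio x:y = 1:4.
Budget: P_x·x + P_y·4·x = M, so (P_x + 4·P_y)·x = M.
Demand: x*(P_x,P_y,M) = M/(P_x + 4·P_y), y* = 4·M/(P_x + 4·P_y).
Here 5.75 + 4·1 = 9.75, giving y* = 20.5128.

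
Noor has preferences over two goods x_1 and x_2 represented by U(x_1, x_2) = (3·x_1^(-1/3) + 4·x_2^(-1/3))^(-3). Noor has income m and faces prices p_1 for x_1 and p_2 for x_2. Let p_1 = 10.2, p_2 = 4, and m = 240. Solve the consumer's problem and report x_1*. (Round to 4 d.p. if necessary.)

MU_x_1 ∝ 3·x_1^(-4/3), MU_x_2 ∝ 4·x_2^(-4/3), so MRS = (3/4)·(x_2/x_1)^(4/3) = p_1/p_2.
Solve for the ratio: x_2/x_1 = [(4/3)·p_1/p_2]^(0.75).
With the ratio pinned down, the budget gives x_1* = m/(p_1 + p_2·(x_2/x_1)) and x_2* = (x_2/x_1)·x_1*.
Numerically x_2/x_1 = 2.503855, so x_1* = 240/(10.2 + 4·2.503855) = 11.8721.

x_1* = 11.8721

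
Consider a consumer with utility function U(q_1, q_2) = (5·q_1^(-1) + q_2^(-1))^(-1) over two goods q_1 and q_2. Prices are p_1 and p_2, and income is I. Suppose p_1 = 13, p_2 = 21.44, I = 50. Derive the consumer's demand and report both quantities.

q_1* = 2.4431, q_2* = 0.8508

MU_q_1 ∝ 5·q_1^(-2), MU_q_2 ∝ q_2^(-2), so MRS = 5·(q_2/q_1)^(2) = p_1/p_2.
Solve for the ratio: q_2/q_1 = [(1/5)·p_1/p_2]^(0.5).
With the ratio pinned down, the budget gives q_1* = I/(p_1 + p_2·(q_2/q_1)) and q_2* = (q_2/q_1)·q_1*.
Numerically q_2/q_1 = 0.348236, so q_1* = 50/(13 + 21.44·0.348236) = 2.4431 and q_2* = 0.348236·2.4431 = 0.8508.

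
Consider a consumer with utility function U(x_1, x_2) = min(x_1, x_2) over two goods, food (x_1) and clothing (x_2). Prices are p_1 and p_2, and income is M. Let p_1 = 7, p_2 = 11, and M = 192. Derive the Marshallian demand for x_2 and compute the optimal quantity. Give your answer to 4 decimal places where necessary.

Leontief preferences: the optimum is at the kink where x_1/1 = x_2/1, i.e. x_2 = x_1.
Budget: p_1·x_1 + p_2·x_1 = M, so (p_1 + p_2)·x_1 = M.
Demand: x_1*(p_1,p_2,M) = M/(p_1 + p_2), x_2* = M/(p_1 + p_2).
Here 7 + 11 = 18, giving x_2* = 10.6667.

x_2* = 10.6667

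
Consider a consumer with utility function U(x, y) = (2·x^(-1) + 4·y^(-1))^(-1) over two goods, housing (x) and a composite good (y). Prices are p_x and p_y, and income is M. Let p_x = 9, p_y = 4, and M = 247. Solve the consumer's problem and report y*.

MRS = MU_x/MU_y = (1/2)·(y/x)^(2). Set equal to p_x/p_y.
Hence y/x = (2·p_x/p_y)^(1/(2)), i.e. raised to the 0.5 power.
With the ratio pinned down, the budget gives x* = M/(p_x + p_y·(y/x)) and y* = (y/x)·x*.
Numerically y/x = 2.12132, so x* = 247/(9 + 4·2.12132) = 14.1262 and y* = 2.12132·14.1262 = 29.9661.

y* = 29.9661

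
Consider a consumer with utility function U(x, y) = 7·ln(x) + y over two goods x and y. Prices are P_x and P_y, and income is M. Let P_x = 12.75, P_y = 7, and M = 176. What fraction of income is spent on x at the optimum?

MU_x = 7/x, MU_y = 1. Tangency: 7/x = P_x/P_y.
So x*(P_x,P_y) = 7·P_y/P_x, independent of income; and y* = (M − 7·P_y)/P_y.
At the given prices: x* = 7·7/12.75 = 3.8431, and y* = 18.1429.
Expenditure on x: 12.75·3.8431 = 49; share = 0.2784.

share on x = 0.2784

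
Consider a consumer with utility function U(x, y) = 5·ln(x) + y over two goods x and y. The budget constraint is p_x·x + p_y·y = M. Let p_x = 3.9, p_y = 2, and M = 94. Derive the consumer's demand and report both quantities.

x* = 2.5641, y* = 42

MU_x = 5/x, MU_y = 1. Tangency: 5/x = p_x/p_y.
So x*(p_x,p_y) = 5·p_y/p_x, independent of income; and y* = (M − 5·p_y)/p_y.
At the given prices: x* = 5·2/3.9 = 2.5641, and y* = 42.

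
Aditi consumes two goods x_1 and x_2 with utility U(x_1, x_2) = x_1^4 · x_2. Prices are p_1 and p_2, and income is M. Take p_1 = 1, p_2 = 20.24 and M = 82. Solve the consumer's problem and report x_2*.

MU_x_1/MU_x_2 = (4·x_2)/(x_1); tangency sets this equal to p_1/p_2.
So 4·p_2·x_2 = p_1·x_1; combined with the budget, a share 0.8 of income goes to x_1.
Demand: x_1*(p_1,p_2,M) = 0.8·M/p_1 and x_2* = 0.2·M/p_2.
At p_1=1, p_2=20.24, M=82: x_2* = 0.2·82/20.24 = 0.8103.

x_2* = 0.8103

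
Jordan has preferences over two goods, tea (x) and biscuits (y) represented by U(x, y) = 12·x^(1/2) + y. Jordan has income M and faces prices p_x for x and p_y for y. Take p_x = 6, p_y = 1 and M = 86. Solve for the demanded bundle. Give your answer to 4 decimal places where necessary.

Set MRS = p_x/p_y: 6·x^(−1/2) = p_x/p_y.
Thus x* = (6·p_y/p_x)² — independent of M — with the rest of income spent on y.
Plugging in: x* = (6·1/6)² = 1, y* = 80.

x* = 1, y* = 80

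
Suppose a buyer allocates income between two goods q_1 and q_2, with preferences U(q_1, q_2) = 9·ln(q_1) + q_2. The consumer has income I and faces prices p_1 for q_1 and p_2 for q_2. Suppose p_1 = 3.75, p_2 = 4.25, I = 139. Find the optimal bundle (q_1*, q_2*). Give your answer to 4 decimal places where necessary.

Set MRS = p_1/p_2: (9/q_1)/1 = p_1/p_2.
So q_1*(p_1,p_2) = 9·p_2/p_1, independent of income; and q_2* = (I − 9·p_2)/p_2.
At the given prices: q_1* = 9·4.25/3.75 = 10.2, and q_2* = 23.7059.

q_1* = 10.2, q_2* = 23.7059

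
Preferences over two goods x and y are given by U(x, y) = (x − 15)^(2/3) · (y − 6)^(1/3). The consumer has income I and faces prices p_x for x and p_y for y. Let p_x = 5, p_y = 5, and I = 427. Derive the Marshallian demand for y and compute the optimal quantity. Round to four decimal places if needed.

After buying the subsistence bundle (15, 6), a share 2/3 of the remaining income goes to x: x* = 15 + 2/3·(I − 15p_x − 6p_y)/p_x.
Discretionary income = 427 − 15·5 − 6·5 = 322; y* = 6 + 1/3·322/5 = 27.4667.

y* = 27.4667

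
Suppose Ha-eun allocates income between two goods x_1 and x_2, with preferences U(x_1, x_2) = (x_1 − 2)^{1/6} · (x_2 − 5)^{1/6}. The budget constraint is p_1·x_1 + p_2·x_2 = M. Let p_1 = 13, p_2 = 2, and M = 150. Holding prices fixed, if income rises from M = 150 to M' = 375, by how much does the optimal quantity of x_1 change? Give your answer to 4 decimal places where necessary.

Let x_1' = x_1−2, x_2' = x_2−5. MRS = x_2'/x_1' = p_1/p_2.
After buying the subsistence bundle (2, 5), a share 0.5 of the remaining income goes to x_1: x_1* = 2 + 0.5·(M − 2p_1 − 5p_2)/p_1.
Discretionary income = 150 − 2·13 − 5·2 = 114; x_1* = 2 + 0.5·114/13 = 6.3846.
At M' = 375: x_1* = 15.0385. Change: 15.0385 − 6.3846 = 8.6538.

Δx_1* = 8.6538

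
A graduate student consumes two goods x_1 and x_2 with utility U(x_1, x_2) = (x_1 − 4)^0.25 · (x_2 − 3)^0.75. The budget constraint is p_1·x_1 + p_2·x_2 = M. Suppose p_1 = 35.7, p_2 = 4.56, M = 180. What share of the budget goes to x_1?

share on x_1 = 0.826

This is Cobb-Douglas in (x_1−4, x_2−3): tangency gives 0.25·p_2·(x_2−3) = 0.75·p_1·(x_1−4).
Substituting into the budget: x_1* = 4 + 0.25·(M − 4·p_1 − 3·p_2)/p_1, and x_2* = 3 + 0.75·(…)/p_2.
Discretionary income = 180 − 4·35.7 − 3·4.56 = 23.52; x_1* = 4 + 0.25·23.52/35.7 = 4.1647; x_2* = 3 + 0.75·23.52/4.56 = 6.8684.
Expenditure on x_1: 35.7·4.1647 = 148.68; share = 0.826.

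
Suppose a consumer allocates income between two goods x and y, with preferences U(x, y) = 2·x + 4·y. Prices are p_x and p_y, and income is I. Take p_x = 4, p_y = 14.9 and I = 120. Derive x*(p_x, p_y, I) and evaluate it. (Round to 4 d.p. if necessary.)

x* = 30

Linear utility — the consumer picks whichever good has higher MU/price: 2/4 = 0.5 vs 4/14.9 = 0.2685.
x gives more utility per dollar, so spend all income on x: x* = I/p_x, y* = 0.
Numerically: x* = 30, y* = 0.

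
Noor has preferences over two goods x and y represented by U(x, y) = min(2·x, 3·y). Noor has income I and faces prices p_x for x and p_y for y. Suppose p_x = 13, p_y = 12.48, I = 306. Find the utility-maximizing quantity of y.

y* = 9.5685

Demand: x*(p_x,p_y,I) = 3·I/(3·p_x + 2·p_y), y* = 2·I/(3·p_x + 2·p_y).
Here 3·13 + 2·12.48 = 63.96, giving y* = 9.5685.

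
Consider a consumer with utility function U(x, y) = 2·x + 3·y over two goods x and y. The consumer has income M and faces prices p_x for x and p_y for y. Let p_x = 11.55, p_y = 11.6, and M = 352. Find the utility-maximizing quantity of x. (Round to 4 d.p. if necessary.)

x* = 0

Linear utility — the consumer picks whichever good has higher MU/price: 2/11.55 = 0.1732 vs 3/11.6 = 0.2586.
y gives more utility per dollar, so spend all income on y: y* = M/p_y, x* = 0.
Numerically: x* = 0, y* = 30.3448.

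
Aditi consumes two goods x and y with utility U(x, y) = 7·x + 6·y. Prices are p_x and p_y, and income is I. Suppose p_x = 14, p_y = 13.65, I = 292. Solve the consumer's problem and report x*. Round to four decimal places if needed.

x* = 20.8571

Linear utility — the consumer picks whichever good has higher MU/price: 7/14 = 0.5 vs 6/13.65 = 0.4396.
x gives more utility per dollar, so spend all income on x: x* = I/p_x, y* = 0.
Numerically: x* = 20.8571, y* = 0.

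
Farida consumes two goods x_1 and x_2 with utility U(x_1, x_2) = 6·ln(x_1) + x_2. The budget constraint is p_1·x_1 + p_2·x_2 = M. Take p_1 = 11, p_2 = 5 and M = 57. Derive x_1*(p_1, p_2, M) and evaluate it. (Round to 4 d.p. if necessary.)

x_1* = 2.7273

Set MRS = p_1/p_2: (6/x_1)/1 = p_1/p_2.
So x_1*(p_1,p_2) = 6·p_2/p_1, independent of income; and x_2* = (M − 6·p_2)/p_2.
At the given prices: x_1* = 6·5/11 = 2.7273.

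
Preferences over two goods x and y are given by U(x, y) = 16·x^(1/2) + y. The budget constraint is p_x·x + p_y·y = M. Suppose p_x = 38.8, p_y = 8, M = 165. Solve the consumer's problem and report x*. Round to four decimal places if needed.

x* = 2.7208

Plugging in: x* = (8·8/38.8)² = 2.7208.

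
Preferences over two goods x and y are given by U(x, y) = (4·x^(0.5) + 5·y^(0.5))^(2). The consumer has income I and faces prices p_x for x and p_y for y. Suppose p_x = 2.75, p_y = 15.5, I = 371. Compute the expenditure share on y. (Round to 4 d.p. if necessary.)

share on y = 0.217

MRS = MU_x/MU_y = (4/5)·(y/x)^(0.5). Set equal to p_x/p_y.
Hence y/x = ((5/4)·p_x/p_y)^(1/(0.5)), i.e. raised to the 2 power.
Substitute y = (y/x)·x into the budget: x* = I/(p_x + p_y·(y/x)).
Numerically y/x = 0.049184, so x* = 371/(2.75 + 15.5·0.049184) = 105.6273 and y* = 0.049184·105.6273 = 5.1952.
Expenditure on y: 15.5·5.1952 = 80.5249; share = 0.217.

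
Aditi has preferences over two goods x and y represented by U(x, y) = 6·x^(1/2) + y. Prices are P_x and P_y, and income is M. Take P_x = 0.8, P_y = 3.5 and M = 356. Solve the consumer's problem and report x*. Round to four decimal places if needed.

x* = 172.2656

MU_x = 3/√x, MU_y = 1. Tangency: 3/√x = P_x/P_y.
Thus x* = (3·P_y/P_x)² — independent of M — with the rest of income spent on y.
Plugging in: x* = (3·3.5/0.8)² = 172.2656.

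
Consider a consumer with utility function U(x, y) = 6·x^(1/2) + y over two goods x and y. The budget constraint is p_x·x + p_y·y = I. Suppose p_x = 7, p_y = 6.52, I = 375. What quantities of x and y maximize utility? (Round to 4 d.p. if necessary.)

x* = 7.808, y* = 49.1325

Set MRS = p_x/p_y: 3·x^(−1/2) = p_x/p_y.
Thus x* = (3·p_y/p_x)² — independent of I — with the rest of income spent on y.
Plugging in: x* = (3·6.52/7)² = 7.808, y* = 49.1325.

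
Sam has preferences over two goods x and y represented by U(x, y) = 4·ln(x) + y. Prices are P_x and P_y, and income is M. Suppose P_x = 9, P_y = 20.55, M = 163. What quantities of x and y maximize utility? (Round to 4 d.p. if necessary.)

MU_x = 4/x, MU_y = 1. Tangency: 4/x = P_x/P_y.
So x*(P_x,P_y) = 4·P_y/P_x, independent of income; and y* = (M − 4·P_y)/P_y.
At the given prices: x* = 4·20.55/9 = 9.1333, and y* = 3.9319.

x* = 9.1333, y* = 3.9319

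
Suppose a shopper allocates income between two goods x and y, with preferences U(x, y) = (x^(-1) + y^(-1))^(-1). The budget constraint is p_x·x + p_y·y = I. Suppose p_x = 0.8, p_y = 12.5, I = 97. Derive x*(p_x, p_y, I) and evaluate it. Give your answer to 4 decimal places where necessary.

x* = 24.4809

MU_x ∝ x^(-2), MU_y ∝ y^(-2), so MRS = (y/x)^(2) = p_x/p_y.
Hence y/x = (p_x/p_y)^(1/(2)), i.e. raised to the 0.5 power.
Substitute y = (y/x)·x into the budget: x* = I/(p_x + p_y·(y/x)).
Numerically y/x = 0.252982, so x* = 97/(0.8 + 12.5·0.252982) = 24.4809.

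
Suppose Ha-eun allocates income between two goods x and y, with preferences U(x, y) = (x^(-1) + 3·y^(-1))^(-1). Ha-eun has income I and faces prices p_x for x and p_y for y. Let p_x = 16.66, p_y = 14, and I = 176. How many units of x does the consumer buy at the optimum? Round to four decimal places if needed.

x* = 4.0824

MRS = MU_x/MU_y = (1/3)·(y/x)^(2). Set equal to p_x/p_y.
Solve for the ratio: y/x = [3·p_x/p_y]^(0.5).
With the ratio pinned down, the budget gives x* = I/(p_x + p_y·(y/x)) and y* = (y/x)·x*.
Numerically y/x = 1.889444, so x* = 176/(16.66 + 14·1.889444) = 4.0824.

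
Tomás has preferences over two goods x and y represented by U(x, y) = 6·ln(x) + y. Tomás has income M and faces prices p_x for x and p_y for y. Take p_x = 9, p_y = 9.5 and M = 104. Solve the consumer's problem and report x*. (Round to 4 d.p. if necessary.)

MU_x = 6/x, MU_y = 1. Tangency: 6/x = p_x/p_y.
So x*(p_x,p_y) = 6·p_y/p_x, independent of income; and y* = (M − 6·p_y)/p_y.
At the given prices: x* = 6·9.5/9 = 6.3333.

x* = 6.3333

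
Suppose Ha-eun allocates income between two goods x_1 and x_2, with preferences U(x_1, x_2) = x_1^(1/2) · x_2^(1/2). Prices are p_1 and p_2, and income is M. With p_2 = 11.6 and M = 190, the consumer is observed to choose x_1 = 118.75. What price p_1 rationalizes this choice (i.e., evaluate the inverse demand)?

Tangency: MRS = x_2/x_1 = p_1/p_2.
Rearranging, p_2·x_2 = p_1·x_1. Substituting into the budget gives p_1·x_1·(1 + 1) = M.
Demand: x_1*(p_1,p_2,M) = 0.5·M/p_1 and x_2* = 0.5·M/p_2.
Set x_1* = 118.75 in the demand function and solve for p_1: p_1 = 0.8.

p_1 = 0.8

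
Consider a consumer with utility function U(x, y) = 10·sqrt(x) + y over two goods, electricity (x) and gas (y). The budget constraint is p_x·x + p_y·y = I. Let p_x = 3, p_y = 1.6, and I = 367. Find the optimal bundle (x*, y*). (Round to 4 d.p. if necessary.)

x* = 7.1111, y* = 216.0417

MU_x = 5/√x, MU_y = 1. Tangency: 5/√x = p_x/p_y.
Solve: √x = 5·p_y/p_x, so x*(p_x,p_y) = (5·p_y/p_x)², and y* = (I − p_x·x*)/p_y.
Plugging in: x* = (5·1.6/3)² = 7.1111, y* = 216.0417.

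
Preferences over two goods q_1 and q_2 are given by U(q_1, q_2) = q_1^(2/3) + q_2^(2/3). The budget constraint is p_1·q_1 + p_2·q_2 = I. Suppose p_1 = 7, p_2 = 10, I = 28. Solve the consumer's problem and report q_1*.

MU_q_1 ∝ q_1^(-1/3), MU_q_2 ∝ q_2^(-1/3), so MRS = (q_2/q_1)^(1/3) = p_1/p_2.
Hence q_2/q_1 = (p_1/p_2)^(1/(1/3)), i.e. raised to the 3 power.
Substitute q_2 = (q_2/q_1)·q_1 into the budget: q_1* = I/(p_1 + p_2·(q_2/q_1)).
Numerically q_2/q_1 = 0.343, so q_1* = 28/(7 + 10·0.343) = 2.6846.

q_1* = 2.6846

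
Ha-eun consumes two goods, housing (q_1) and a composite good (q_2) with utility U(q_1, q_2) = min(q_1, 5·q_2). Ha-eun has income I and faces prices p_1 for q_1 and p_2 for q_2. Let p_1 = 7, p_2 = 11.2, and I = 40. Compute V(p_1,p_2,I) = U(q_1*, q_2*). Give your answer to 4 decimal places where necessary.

With perfect complements, no substitution: consume in ratio q_1:q_2 = 5:1.
Budget: p_1·q_1 + p_2·(1/5)·q_1 = I, so (5·p_1 + p_2)·q_1 = 5·I.
Demand: q_1*(p_1,p_2,I) = 5·I/(5·p_1 + p_2), q_2* = I/(5·p_1 + p_2).
Here 5·7 + 11.2 = 46.2, giving q_1* = 4.329 and q_2* = 0.8658.
Utility at the optimum: U(4.329, 0.8658) = 4.329.

V = 4.329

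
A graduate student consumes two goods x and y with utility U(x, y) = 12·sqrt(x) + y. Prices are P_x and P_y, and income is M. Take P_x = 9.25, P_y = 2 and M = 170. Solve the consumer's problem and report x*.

x* = 1.683

Set MRS = P_x/P_y: 6·x^(−1/2) = P_x/P_y.
Thus x* = (6·P_y/P_x)² — independent of M — with the rest of income spent on y.
Plugging in: x* = (6·2/9.25)² = 1.683.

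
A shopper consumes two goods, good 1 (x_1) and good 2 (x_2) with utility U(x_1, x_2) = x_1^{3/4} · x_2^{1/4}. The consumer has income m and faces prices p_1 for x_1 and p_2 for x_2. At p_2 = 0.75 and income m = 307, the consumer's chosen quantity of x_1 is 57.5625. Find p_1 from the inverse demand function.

p_1 = 4

MU_x_1/MU_x_2 = (0.75·x_2)/(0.25·x_1); tangency sets this equal to p_1/p_2.
Rearranging, p_2·x_2 = (1/3)·p_1·x_1. Substituting into the budget gives p_1·x_1·(1 + (1/3)) = m.
Demand: x_1*(p_1,p_2,m) = 0.75·m/p_1 and x_2* = 0.25·m/p_2.
Set x_1* = 57.5625 in the demand function and solve for p_1: p_1 = 4.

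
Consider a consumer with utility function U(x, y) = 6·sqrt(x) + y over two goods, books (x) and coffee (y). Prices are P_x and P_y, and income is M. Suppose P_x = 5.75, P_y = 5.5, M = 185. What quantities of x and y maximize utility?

MU_x = 3/√x, MU_y = 1. Tangency: 3/√x = P_x/P_y.
Thus x* = (3·P_y/P_x)² — independent of M — with the rest of income spent on y.
Plugging in: x* = (3·5.5/5.75)² = 8.2344, y* = 25.0277.

x* = 8.2344, y* = 25.0277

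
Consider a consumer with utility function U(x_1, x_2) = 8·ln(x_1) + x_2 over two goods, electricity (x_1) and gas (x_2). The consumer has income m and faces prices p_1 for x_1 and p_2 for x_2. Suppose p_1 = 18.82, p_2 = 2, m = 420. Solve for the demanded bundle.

At the given prices: x_1* = 8·2/18.82 = 0.8502, and x_2* = 202.

x_1* = 0.8502, x_2* = 202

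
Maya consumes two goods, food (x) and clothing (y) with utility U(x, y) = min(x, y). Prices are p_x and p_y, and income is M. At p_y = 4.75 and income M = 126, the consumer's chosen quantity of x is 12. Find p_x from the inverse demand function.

With perfect complements, no substitution: consume in ratio x:y = 1:1.
Budget: p_x·x + p_y·x = M, so (p_x + p_y)·x = M.
Demand: x*(p_x,p_y,M) = M/(p_x + p_y), y* = M/(p_x + p_y).
Set x* = 12 in the demand function and solve for p_x: p_x = 5.75.

p_x = 5.75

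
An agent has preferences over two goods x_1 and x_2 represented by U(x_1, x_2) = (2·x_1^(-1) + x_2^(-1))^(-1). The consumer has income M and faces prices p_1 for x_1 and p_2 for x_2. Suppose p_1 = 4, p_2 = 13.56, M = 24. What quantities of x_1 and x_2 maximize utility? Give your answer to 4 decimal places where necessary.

x_1* = 2.6065, x_2* = 1.001

MRS = MU_x_1/MU_x_2 = 2·(x_2/x_1)^(2). Set equal to p_1/p_2.
Hence x_2/x_1 = ((1/2)·p_1/p_2)^(1/(2)), i.e. raised to the 0.5 power.
Substitute x_2 = (x_2/x_1)·x_1 into the budget: x_1* = M/(p_1 + p_2·(x_2/x_1)).
Numerically x_2/x_1 = 0.384048, so x_1* = 24/(4 + 13.56·0.384048) = 2.6065 and x_2* = 0.384048·2.6065 = 1.001.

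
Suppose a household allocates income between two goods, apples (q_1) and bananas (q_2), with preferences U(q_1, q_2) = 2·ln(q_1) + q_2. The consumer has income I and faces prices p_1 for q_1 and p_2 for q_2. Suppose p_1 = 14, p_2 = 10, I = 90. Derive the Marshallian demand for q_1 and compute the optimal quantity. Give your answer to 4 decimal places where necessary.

q_1* = 1.4286

MU_q_1 = 2/q_1, MU_q_2 = 1. Tangency: 2/q_1 = p_1/p_2.
So q_1*(p_1,p_2) = 2·p_2/p_1, independent of income; and q_2* = (I − 2·p_2)/p_2.
At the given prices: q_1* = 2·10/14 = 1.4286.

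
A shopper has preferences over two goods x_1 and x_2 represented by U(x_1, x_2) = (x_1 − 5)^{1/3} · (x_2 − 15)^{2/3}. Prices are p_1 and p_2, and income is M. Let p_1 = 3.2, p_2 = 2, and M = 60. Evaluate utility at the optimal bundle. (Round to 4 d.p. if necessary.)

After buying the subsistence bundle (5, 15), a share 1/3 of the remaining income goes to x_1: x_1* = 5 + 1/3·(M − 5p_1 − 15p_2)/p_1.
Discretionary income = 60 − 5·3.2 − 15·2 = 14; x_1* = 5 + 1/3·14/3.2 = 6.4583; x_2* = 15 + 2/3·14/2 = 19.6667.
Utility at the optimum: U(6.4583, 19.6667) = 3.1668.

V = 3.1668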